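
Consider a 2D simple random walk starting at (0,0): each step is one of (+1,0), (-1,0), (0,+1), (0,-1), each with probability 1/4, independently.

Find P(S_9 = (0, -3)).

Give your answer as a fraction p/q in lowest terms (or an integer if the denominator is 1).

Let h be the number of horizontal steps (so 9-h are vertical). To end at (0,-3) need (h+0)/2 right-steps and ((9-h)-3)/2 up-steps.
Sum over h with 0 ≤ h ≤ 6, h ≡ 0 (mod 2), 9-h ≡ 1 (mod 2):
h=0: C(9,0)·C(0,0)·C(9,3) = 1·1·84 = 84
h=2: C(9,2)·C(2,1)·C(7,2) = 36·2·21 = 1512
h=4: C(9,4)·C(4,2)·C(5,1) = 126·6·5 = 3780
h=6: C(9,6)·C(6,3)·C(3,0) = 84·20·1 = 1680
Total favorable: 7056
Total paths: 4^9 = 262144
P = 7056/262144 = 441/16384

Answer: 441/16384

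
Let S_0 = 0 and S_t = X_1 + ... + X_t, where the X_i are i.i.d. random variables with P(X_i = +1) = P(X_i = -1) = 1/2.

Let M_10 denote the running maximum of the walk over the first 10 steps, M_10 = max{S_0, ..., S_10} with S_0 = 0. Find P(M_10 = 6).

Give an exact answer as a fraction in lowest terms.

Answer: 45/1024

Derivation:
Let M_10 = max(S_0,...,S_10). Use the reflection principle: for j ≥ 1, #{paths with M_10 ≥ j} = #{S_10 ≥ j} + #{S_10 ≥ j+1}.
By reflection, #{M_10 ≥ 6} = #{S_10 ≥ 6} + #{S_10 ≥ 7} = 56 + 11 = 67.
#{M_10 ≥ 7} = #{S_10 ≥ 7} + #{S_10 ≥ 8} = 11 + 11 = 22.
#{M_10 = 6} = 67 - 22 = 45.
P(M_10 = 6) = 45/1024 = 45/1024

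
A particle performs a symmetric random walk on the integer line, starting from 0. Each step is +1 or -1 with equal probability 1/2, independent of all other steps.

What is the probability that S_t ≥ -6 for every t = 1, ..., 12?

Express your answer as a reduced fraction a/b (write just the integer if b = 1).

Answer: 1969/2048

Derivation:
Let f(t,s) = #length-t paths at position s with S_1..S_t all ≥ -6.
f(t,s) = f(t-1,s-1) + f(t-1,s+1) for s ≥ -6; f(t,s) = 0 for s < -6.
t=0: f(0,0)=1
t=1: f(1,-1)=1 f(1,1)=1
t=2: f(2,-2)=1 f(2,0)=2 f(2,2)=1
t=3: f(3,-3)=1 f(3,-1)=3 f(3,1)=3 f(3,3)=1
t=4: f(4,-4)=1 f(4,-2)=4 f(4,0)=6 f(4,2)=4 f(4,4)=1
t=5: f(5,-5)=1 f(5,-3)=5 f(5,-1)=10 f(5,1)=10 f(5,3)=5 f(5,5)=1
t=6: f(6,-6)=1 f(6,-4)=6 f(6,-2)=15 f(6,0)=20 f(6,2)=15 f(6,4)=6 f(6,6)=1
t=7: f(7,-5)=7 f(7,-3)=21 f(7,-1)=35 f(7,1)=35 f(7,3)=21 f(7,5)=7 f(7,7)=1
t=8: f(8,-6)=7 f(8,-4)=28 f(8,-2)=56 f(8,0)=70 f(8,2)=56 f(8,4)=28 f(8,6)=8 f(8,8)=1
t=9: f(9,-5)=35 f(9,-3)=84 f(9,-1)=126 f(9,1)=126 f(9,3)=84 f(9,5)=36 f(9,7)=9 f(9,9)=1
t=10: f(10,-6)=35 f(10,-4)=119 f(10,-2)=210 f(10,0)=252 f(10,2)=210 f(10,4)=120 f(10,6)=45 f(10,8)=10 f(10,10)=1
t=11: f(11,-5)=154 f(11,-3)=329 f(11,-1)=462 f(11,1)=462 f(11,3)=330 f(11,5)=165 f(11,7)=55 f(11,9)=11 f(11,11)=1
t=12: f(12,-6)=154 f(12,-4)=483 f(12,-2)=791 f(12,0)=924 f(12,2)=792 f(12,4)=495 f(12,6)=220 f(12,8)=66 f(12,10)=12 f(12,12)=1
Σ_s f(12,s) = 3938
P = 3938/4096 = 1969/2048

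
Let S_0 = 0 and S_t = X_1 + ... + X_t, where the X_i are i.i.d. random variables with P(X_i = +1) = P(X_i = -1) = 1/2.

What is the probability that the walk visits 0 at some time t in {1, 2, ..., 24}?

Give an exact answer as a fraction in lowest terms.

Answer: 3518265/4194304

Derivation:
Count via complement. Let g(t,s) = #length-t paths at position s with S_1..S_t all ≠ 0.
g(t,s) = g(t-1,s-1) + g(t-1,s+1) for s ≠ 0; g(t,0) = 0.
t=0: g(0,0)=1
t=1: g(1,-1)=1 g(1,1)=1
t=2: g(2,-2)=1 g(2,2)=1
t=3: g(3,-3)=1 g(3,-1)=1 g(3,1)=1 g(3,3)=1
t=4: g(4,-4)=1 g(4,-2)=2 g(4,2)=2 g(4,4)=1
t=5: g(5,-5)=1 g(5,-3)=3 g(5,-1)=2 g(5,1)=2 g(5,3)=3 g(5,5)=1
t=6: g(6,-6)=1 g(6,-4)=4 g(6,-2)=5 g(6,2)=5 g(6,4)=4 g(6,6)=1
t=7: g(7,-7)=1 g(7,-5)=5 g(7,-3)=9 g(7,-1)=5 g(7,1)=5 g(7,3)=9 g(7,5)=5 g(7,7)=1
t=8: g(8,-8)=1 g(8,-6)=6 g(8,-4)=14 g(8,-2)=14 g(8,2)=14 g(8,4)=14 g(8,6)=6 g(8,8)=1
t=9: g(9,-9)=1 g(9,-7)=7 g(9,-5)=20 g(9,-3)=28 g(9,-1)=14 g(9,1)=14 g(9,3)=28 g(9,5)=20 g(9,7)=7 g(9,9)=1
t=10: g(10,-10)=1 g(10,-8)=8 g(10,-6)=27 g(10,-4)=48 g(10,-2)=42 g(10,2)=42 g(10,4)=48 g(10,6)=27 g(10,8)=8 g(10,10)=1
t=11: g(11,-11)=1 g(11,-9)=9 g(11,-7)=35 g(11,-5)=75 g(11,-3)=90 g(11,-1)=42 g(11,1)=42 g(11,3)=90 g(11,5)=75 g(11,7)=35 g(11,9)=9 g(11,11)=1
t=12: g(12,-12)=1 g(12,-10)=10 g(12,-8)=44 g(12,-6)=110 g(12,-4)=165 g(12,-2)=132 g(12,2)=132 g(12,4)=165 g(12,6)=110 g(12,8)=44 g(12,10)=10 g(12,12)=1
t=13: g(13,-13)=1 g(13,-11)=11 g(13,-9)=54 g(13,-7)=154 g(13,-5)=275 g(13,-3)=297 g(13,-1)=132 g(13,1)=132 g(13,3)=297 g(13,5)=275 g(13,7)=154 g(13,9)=54 g(13,11)=11 g(13,13)=1
t=14: g(14,-14)=1 g(14,-12)=12 g(14,-10)=65 g(14,-8)=208 g(14,-6)=429 g(14,-4)=572 g(14,-2)=429 g(14,2)=429 g(14,4)=572 g(14,6)=429 g(14,8)=208 g(14,10)=65 g(14,12)=12 g(14,14)=1
t=15: g(15,-15)=1 g(15,-13)=13 g(15,-11)=77 g(15,-9)=273 g(15,-7)=637 g(15,-5)=1001 g(15,-3)=1001 g(15,-1)=429 g(15,1)=429 g(15,3)=1001 g(15,5)=1001 g(15,7)=637 g(15,9)=273 g(15,11)=77 g(15,13)=13 g(15,15)=1
t=16: g(16,-16)=1 g(16,-14)=14 g(16,-12)=90 g(16,-10)=350 g(16,-8)=910 g(16,-6)=1638 g(16,-4)=2002 g(16,-2)=1430 g(16,2)=1430 g(16,4)=2002 g(16,6)=1638 g(16,8)=910 g(16,10)=350 g(16,12)=90 g(16,14)=14 g(16,16)=1
t=17: g(17,-17)=1 g(17,-15)=15 g(17,-13)=104 g(17,-11)=440 g(17,-9)=1260 g(17,-7)=2548 g(17,-5)=3640 g(17,-3)=3432 g(17,-1)=1430 g(17,1)=1430 g(17,3)=3432 g(17,5)=3640 g(17,7)=2548 g(17,9)=1260 g(17,11)=440 g(17,13)=104 g(17,15)=15 g(17,17)=1
t=18: g(18,-18)=1 g(18,-16)=16 g(18,-14)=119 g(18,-12)=544 g(18,-10)=1700 g(18,-8)=3808 g(18,-6)=6188 g(18,-4)=7072 g(18,-2)=4862 g(18,2)=4862 g(18,4)=7072 g(18,6)=6188 g(18,8)=3808 g(18,10)=1700 g(18,12)=544 g(18,14)=119 g(18,16)=16 g(18,18)=1
t=19: g(19,-19)=1 g(19,-17)=17 g(19,-15)=135 g(19,-13)=663 g(19,-11)=2244 g(19,-9)=5508 g(19,-7)=9996 g(19,-5)=13260 g(19,-3)=11934 g(19,-1)=4862 g(19,1)=4862 g(19,3)=11934 g(19,5)=13260 g(19,7)=9996 g(19,9)=5508 g(19,11)=2244 g(19,13)=663 g(19,15)=135 g(19,17)=17 g(19,19)=1
t=20: g(20,-20)=1 g(20,-18)=18 g(20,-16)=152 g(20,-14)=798 g(20,-12)=2907 g(20,-10)=7752 g(20,-8)=15504 g(20,-6)=23256 g(20,-4)=25194 g(20,-2)=16796 g(20,2)=16796 g(20,4)=25194 g(20,6)=23256 g(20,8)=15504 g(20,10)=7752 g(20,12)=2907 g(20,14)=798 g(20,16)=152 g(20,18)=18 g(20,20)=1
t=21: g(21,-21)=1 g(21,-19)=19 g(21,-17)=170 g(21,-15)=950 g(21,-13)=3705 g(21,-11)=10659 g(21,-9)=23256 g(21,-7)=38760 g(21,-5)=48450 g(21,-3)=41990 g(21,-1)=16796 g(21,1)=16796 g(21,3)=41990 g(21,5)=48450 g(21,7)=38760 g(21,9)=23256 g(21,11)=10659 g(21,13)=3705 g(21,15)=950 g(21,17)=170 g(21,19)=19 g(21,21)=1
t=22: g(22,-22)=1 g(22,-20)=20 g(22,-18)=189 g(22,-16)=1120 g(22,-14)=4655 g(22,-12)=14364 g(22,-10)=33915 g(22,-8)=62016 g(22,-6)=87210 g(22,-4)=90440 g(22,-2)=58786 g(22,2)=58786 g(22,4)=90440 g(22,6)=87210 g(22,8)=62016 g(22,10)=33915 g(22,12)=14364 g(22,14)=4655 g(22,16)=1120 g(22,18)=189 g(22,20)=20 g(22,22)=1
t=23: g(23,-23)=1 g(23,-21)=21 g(23,-19)=209 g(23,-17)=1309 g(23,-15)=5775 g(23,-13)=19019 g(23,-11)=48279 g(23,-9)=95931 g(23,-7)=149226 g(23,-5)=177650 g(23,-3)=149226 g(23,-1)=58786 g(23,1)=58786 g(23,3)=149226 g(23,5)=177650 g(23,7)=149226 g(23,9)=95931 g(23,11)=48279 g(23,13)=19019 g(23,15)=5775 g(23,17)=1309 g(23,19)=209 g(23,21)=21 g(23,23)=1
t=24: g(24,-24)=1 g(24,-22)=22 g(24,-20)=230 g(24,-18)=1518 g(24,-16)=7084 g(24,-14)=24794 g(24,-12)=67298 g(24,-10)=144210 g(24,-8)=245157 g(24,-6)=326876 g(24,-4)=326876 g(24,-2)=208012 g(24,2)=208012 g(24,4)=326876 g(24,6)=326876 g(24,8)=245157 g(24,10)=144210 g(24,12)=67298 g(24,14)=24794 g(24,16)=7084 g(24,18)=1518 g(24,20)=230 g(24,22)=22 g(24,24)=1
Paths never hitting 0: Σ_s g(24,s) = 2704156
Paths hitting 0: 2^24 - 2704156 = 14073060
P = 14073060/16777216 = 3518265/4194304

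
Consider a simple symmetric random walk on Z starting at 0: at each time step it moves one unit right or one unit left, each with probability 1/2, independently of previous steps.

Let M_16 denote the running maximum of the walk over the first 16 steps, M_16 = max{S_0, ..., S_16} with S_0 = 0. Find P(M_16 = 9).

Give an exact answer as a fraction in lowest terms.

Let M_16 = max(S_0,...,S_16). Use the reflection principle: for j ≥ 1, #{paths with M_16 ≥ j} = #{S_16 ≥ j} + #{S_16 ≥ j+1}.
By reflection, #{M_16 ≥ 9} = #{S_16 ≥ 9} + #{S_16 ≥ 10} = 697 + 697 = 1394.
#{M_16 ≥ 10} = #{S_16 ≥ 10} + #{S_16 ≥ 11} = 697 + 137 = 834.
#{M_16 = 9} = 1394 - 834 = 560.
P(M_16 = 9) = 560/65536 = 35/4096

Answer: 35/4096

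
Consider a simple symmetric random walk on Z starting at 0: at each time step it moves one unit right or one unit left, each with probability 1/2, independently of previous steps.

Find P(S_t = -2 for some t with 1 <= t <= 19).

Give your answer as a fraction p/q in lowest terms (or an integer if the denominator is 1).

Answer: 84883/131072

Derivation:
Count via complement. Let g(t,s) = #length-t paths at position s with S_1..S_t all ≠ -2.
g(t,s) = g(t-1,s-1) + g(t-1,s+1) for s ≠ -2; g(t,-2) = 0.
t=0: g(0,0)=1
t=1: g(1,-1)=1 g(1,1)=1
t=2: g(2,0)=2 g(2,2)=1
t=3: g(3,-1)=2 g(3,1)=3 g(3,3)=1
t=4: g(4,0)=5 g(4,2)=4 g(4,4)=1
t=5: g(5,-1)=5 g(5,1)=9 g(5,3)=5 g(5,5)=1
t=6: g(6,0)=14 g(6,2)=14 g(6,4)=6 g(6,6)=1
t=7: g(7,-1)=14 g(7,1)=28 g(7,3)=20 g(7,5)=7 g(7,7)=1
t=8: g(8,0)=42 g(8,2)=48 g(8,4)=27 g(8,6)=8 g(8,8)=1
t=9: g(9,-1)=42 g(9,1)=90 g(9,3)=75 g(9,5)=35 g(9,7)=9 g(9,9)=1
t=10: g(10,0)=132 g(10,2)=165 g(10,4)=110 g(10,6)=44 g(10,8)=10 g(10,10)=1
t=11: g(11,-1)=132 g(11,1)=297 g(11,3)=275 g(11,5)=154 g(11,7)=54 g(11,9)=11 g(11,11)=1
t=12: g(12,0)=429 g(12,2)=572 g(12,4)=429 g(12,6)=208 g(12,8)=65 g(12,10)=12 g(12,12)=1
t=13: g(13,-1)=429 g(13,1)=1001 g(13,3)=1001 g(13,5)=637 g(13,7)=273 g(13,9)=77 g(13,11)=13 g(13,13)=1
t=14: g(14,0)=1430 g(14,2)=2002 g(14,4)=1638 g(14,6)=910 g(14,8)=350 g(14,10)=90 g(14,12)=14 g(14,14)=1
t=15: g(15,-1)=1430 g(15,1)=3432 g(15,3)=3640 g(15,5)=2548 g(15,7)=1260 g(15,9)=440 g(15,11)=104 g(15,13)=15 g(15,15)=1
t=16: g(16,0)=4862 g(16,2)=7072 g(16,4)=6188 g(16,6)=3808 g(16,8)=1700 g(16,10)=544 g(16,12)=119 g(16,14)=16 g(16,16)=1
t=17: g(17,-1)=4862 g(17,1)=11934 g(17,3)=13260 g(17,5)=9996 g(17,7)=5508 g(17,9)=2244 g(17,11)=663 g(17,13)=135 g(17,15)=17 g(17,17)=1
t=18: g(18,0)=16796 g(18,2)=25194 g(18,4)=23256 g(18,6)=15504 g(18,8)=7752 g(18,10)=2907 g(18,12)=798 g(18,14)=152 g(18,16)=18 g(18,18)=1
t=19: g(19,-1)=16796 g(19,1)=41990 g(19,3)=48450 g(19,5)=38760 g(19,7)=23256 g(19,9)=10659 g(19,11)=3705 g(19,13)=950 g(19,15)=170 g(19,17)=19 g(19,19)=1
Paths never hitting -2: Σ_s g(19,s) = 184756
Paths hitting -2: 2^19 - 184756 = 339532
P = 339532/524288 = 84883/131072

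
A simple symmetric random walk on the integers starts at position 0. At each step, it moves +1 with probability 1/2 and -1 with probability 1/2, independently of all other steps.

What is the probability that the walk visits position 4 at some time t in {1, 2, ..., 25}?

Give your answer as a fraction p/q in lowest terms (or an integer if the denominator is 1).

Count via complement. Let g(t,s) = #length-t paths at position s with S_1..S_t all ≠ 4.
g(t,s) = g(t-1,s-1) + g(t-1,s+1) for s ≠ 4; g(t,4) = 0.
t=0: g(0,0)=1
t=1: g(1,-1)=1 g(1,1)=1
t=2: g(2,-2)=1 g(2,0)=2 g(2,2)=1
t=3: g(3,-3)=1 g(3,-1)=3 g(3,1)=3 g(3,3)=1
t=4: g(4,-4)=1 g(4,-2)=4 g(4,0)=6 g(4,2)=4
t=5: g(5,-5)=1 g(5,-3)=5 g(5,-1)=10 g(5,1)=10 g(5,3)=4
t=6: g(6,-6)=1 g(6,-4)=6 g(6,-2)=15 g(6,0)=20 g(6,2)=14
t=7: g(7,-7)=1 g(7,-5)=7 g(7,-3)=21 g(7,-1)=35 g(7,1)=34 g(7,3)=14
t=8: g(8,-8)=1 g(8,-6)=8 g(8,-4)=28 g(8,-2)=56 g(8,0)=69 g(8,2)=48
t=9: g(9,-9)=1 g(9,-7)=9 g(9,-5)=36 g(9,-3)=84 g(9,-1)=125 g(9,1)=117 g(9,3)=48
t=10: g(10,-10)=1 g(10,-8)=10 g(10,-6)=45 g(10,-4)=120 g(10,-2)=209 g(10,0)=242 g(10,2)=165
t=11: g(11,-11)=1 g(11,-9)=11 g(11,-7)=55 g(11,-5)=165 g(11,-3)=329 g(11,-1)=451 g(11,1)=407 g(11,3)=165
t=12: g(12,-12)=1 g(12,-10)=12 g(12,-8)=66 g(12,-6)=220 g(12,-4)=494 g(12,-2)=780 g(12,0)=858 g(12,2)=572
t=13: g(13,-13)=1 g(13,-11)=13 g(13,-9)=78 g(13,-7)=286 g(13,-5)=714 g(13,-3)=1274 g(13,-1)=1638 g(13,1)=1430 g(13,3)=572
t=14: g(14,-14)=1 g(14,-12)=14 g(14,-10)=91 g(14,-8)=364 g(14,-6)=1000 g(14,-4)=1988 g(14,-2)=2912 g(14,0)=3068 g(14,2)=2002
t=15: g(15,-15)=1 g(15,-13)=15 g(15,-11)=105 g(15,-9)=455 g(15,-7)=1364 g(15,-5)=2988 g(15,-3)=4900 g(15,-1)=5980 g(15,1)=5070 g(15,3)=2002
t=16: g(16,-16)=1 g(16,-14)=16 g(16,-12)=120 g(16,-10)=560 g(16,-8)=1819 g(16,-6)=4352 g(16,-4)=7888 g(16,-2)=10880 g(16,0)=11050 g(16,2)=7072
t=17: g(17,-17)=1 g(17,-15)=17 g(17,-13)=136 g(17,-11)=680 g(17,-9)=2379 g(17,-7)=6171 g(17,-5)=12240 g(17,-3)=18768 g(17,-1)=21930 g(17,1)=18122 g(17,3)=7072
t=18: g(18,-18)=1 g(18,-16)=18 g(18,-14)=153 g(18,-12)=816 g(18,-10)=3059 g(18,-8)=8550 g(18,-6)=18411 g(18,-4)=31008 g(18,-2)=40698 g(18,0)=40052 g(18,2)=25194
t=19: g(19,-19)=1 g(19,-17)=19 g(19,-15)=171 g(19,-13)=969 g(19,-11)=3875 g(19,-9)=11609 g(19,-7)=26961 g(19,-5)=49419 g(19,-3)=71706 g(19,-1)=80750 g(19,1)=65246 g(19,3)=25194
t=20: g(20,-20)=1 g(20,-18)=20 g(20,-16)=190 g(20,-14)=1140 g(20,-12)=4844 g(20,-10)=15484 g(20,-8)=38570 g(20,-6)=76380 g(20,-4)=121125 g(20,-2)=152456 g(20,0)=145996 g(20,2)=90440
t=21: g(21,-21)=1 g(21,-19)=21 g(21,-17)=210 g(21,-15)=1330 g(21,-13)=5984 g(21,-11)=20328 g(21,-9)=54054 g(21,-7)=114950 g(21,-5)=197505 g(21,-3)=273581 g(21,-1)=298452 g(21,1)=236436 g(21,3)=90440
t=22: g(22,-22)=1 g(22,-20)=22 g(22,-18)=231 g(22,-16)=1540 g(22,-14)=7314 g(22,-12)=26312 g(22,-10)=74382 g(22,-8)=169004 g(22,-6)=312455 g(22,-4)=471086 g(22,-2)=572033 g(22,0)=534888 g(22,2)=326876
t=23: g(23,-23)=1 g(23,-21)=23 g(23,-19)=253 g(23,-17)=1771 g(23,-15)=8854 g(23,-13)=33626 g(23,-11)=100694 g(23,-9)=243386 g(23,-7)=481459 g(23,-5)=783541 g(23,-3)=1043119 g(23,-1)=1106921 g(23,1)=861764 g(23,3)=326876
t=24: g(24,-24)=1 g(24,-22)=24 g(24,-20)=276 g(24,-18)=2024 g(24,-16)=10625 g(24,-14)=42480 g(24,-12)=134320 g(24,-10)=344080 g(24,-8)=724845 g(24,-6)=1265000 g(24,-4)=1826660 g(24,-2)=2150040 g(24,0)=1968685 g(24,2)=1188640
t=25: g(25,-25)=1 g(25,-23)=25 g(25,-21)=300 g(25,-19)=2300 g(25,-17)=12649 g(25,-15)=53105 g(25,-13)=176800 g(25,-11)=478400 g(25,-9)=1068925 g(25,-7)=1989845 g(25,-5)=3091660 g(25,-3)=3976700 g(25,-1)=4118725 g(25,1)=3157325 g(25,3)=1188640
Paths never hitting 4: Σ_s g(25,s) = 19315400
Paths hitting 4: 2^25 - 19315400 = 14239032
P = 14239032/33554432 = 1779879/4194304

Answer: 1779879/4194304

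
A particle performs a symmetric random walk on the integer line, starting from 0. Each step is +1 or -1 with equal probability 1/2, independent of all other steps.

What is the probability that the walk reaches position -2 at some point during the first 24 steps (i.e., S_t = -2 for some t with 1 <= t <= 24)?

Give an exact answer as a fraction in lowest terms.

Count via complement. Let g(t,s) = #length-t paths at position s with S_1..S_t all ≠ -2.
g(t,s) = g(t-1,s-1) + g(t-1,s+1) for s ≠ -2; g(t,-2) = 0.
t=0: g(0,0)=1
t=1: g(1,-1)=1 g(1,1)=1
t=2: g(2,0)=2 g(2,2)=1
t=3: g(3,-1)=2 g(3,1)=3 g(3,3)=1
t=4: g(4,0)=5 g(4,2)=4 g(4,4)=1
t=5: g(5,-1)=5 g(5,1)=9 g(5,3)=5 g(5,5)=1
t=6: g(6,0)=14 g(6,2)=14 g(6,4)=6 g(6,6)=1
t=7: g(7,-1)=14 g(7,1)=28 g(7,3)=20 g(7,5)=7 g(7,7)=1
t=8: g(8,0)=42 g(8,2)=48 g(8,4)=27 g(8,6)=8 g(8,8)=1
t=9: g(9,-1)=42 g(9,1)=90 g(9,3)=75 g(9,5)=35 g(9,7)=9 g(9,9)=1
t=10: g(10,0)=132 g(10,2)=165 g(10,4)=110 g(10,6)=44 g(10,8)=10 g(10,10)=1
t=11: g(11,-1)=132 g(11,1)=297 g(11,3)=275 g(11,5)=154 g(11,7)=54 g(11,9)=11 g(11,11)=1
t=12: g(12,0)=429 g(12,2)=572 g(12,4)=429 g(12,6)=208 g(12,8)=65 g(12,10)=12 g(12,12)=1
t=13: g(13,-1)=429 g(13,1)=1001 g(13,3)=1001 g(13,5)=637 g(13,7)=273 g(13,9)=77 g(13,11)=13 g(13,13)=1
t=14: g(14,0)=1430 g(14,2)=2002 g(14,4)=1638 g(14,6)=910 g(14,8)=350 g(14,10)=90 g(14,12)=14 g(14,14)=1
t=15: g(15,-1)=1430 g(15,1)=3432 g(15,3)=3640 g(15,5)=2548 g(15,7)=1260 g(15,9)=440 g(15,11)=104 g(15,13)=15 g(15,15)=1
t=16: g(16,0)=4862 g(16,2)=7072 g(16,4)=6188 g(16,6)=3808 g(16,8)=1700 g(16,10)=544 g(16,12)=119 g(16,14)=16 g(16,16)=1
t=17: g(17,-1)=4862 g(17,1)=11934 g(17,3)=13260 g(17,5)=9996 g(17,7)=5508 g(17,9)=2244 g(17,11)=663 g(17,13)=135 g(17,15)=17 g(17,17)=1
t=18: g(18,0)=16796 g(18,2)=25194 g(18,4)=23256 g(18,6)=15504 g(18,8)=7752 g(18,10)=2907 g(18,12)=798 g(18,14)=152 g(18,16)=18 g(18,18)=1
t=19: g(19,-1)=16796 g(19,1)=41990 g(19,3)=48450 g(19,5)=38760 g(19,7)=23256 g(19,9)=10659 g(19,11)=3705 g(19,13)=950 g(19,15)=170 g(19,17)=19 g(19,19)=1
t=20: g(20,0)=58786 g(20,2)=90440 g(20,4)=87210 g(20,6)=62016 g(20,8)=33915 g(20,10)=14364 g(20,12)=4655 g(20,14)=1120 g(20,16)=189 g(20,18)=20 g(20,20)=1
t=21: g(21,-1)=58786 g(21,1)=149226 g(21,3)=177650 g(21,5)=149226 g(21,7)=95931 g(21,9)=48279 g(21,11)=19019 g(21,13)=5775 g(21,15)=1309 g(21,17)=209 g(21,19)=21 g(21,21)=1
t=22: g(22,0)=208012 g(22,2)=326876 g(22,4)=326876 g(22,6)=245157 g(22,8)=144210 g(22,10)=67298 g(22,12)=24794 g(22,14)=7084 g(22,16)=1518 g(22,18)=230 g(22,20)=22 g(22,22)=1
t=23: g(23,-1)=208012 g(23,1)=534888 g(23,3)=653752 g(23,5)=572033 g(23,7)=389367 g(23,9)=211508 g(23,11)=92092 g(23,13)=31878 g(23,15)=8602 g(23,17)=1748 g(23,19)=252 g(23,21)=23 g(23,23)=1
t=24: g(24,0)=742900 g(24,2)=1188640 g(24,4)=1225785 g(24,6)=961400 g(24,8)=600875 g(24,10)=303600 g(24,12)=123970 g(24,14)=40480 g(24,16)=10350 g(24,18)=2000 g(24,20)=275 g(24,22)=24 g(24,24)=1
Paths never hitting -2: Σ_s g(24,s) = 5200300
Paths hitting -2: 2^24 - 5200300 = 11576916
P = 11576916/16777216 = 2894229/4194304

Answer: 2894229/4194304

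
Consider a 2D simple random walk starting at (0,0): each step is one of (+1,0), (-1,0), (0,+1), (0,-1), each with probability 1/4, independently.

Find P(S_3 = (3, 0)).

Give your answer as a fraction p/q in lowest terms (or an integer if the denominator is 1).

Answer: 1/64

Derivation:
Let h be the number of horizontal steps (so 3-h are vertical). To end at (3,0) need (h+3)/2 right-steps and ((3-h)+0)/2 up-steps.
Sum over h with 3 ≤ h ≤ 3, h ≡ 1 (mod 2), 3-h ≡ 0 (mod 2):
h=3: C(3,3)·C(3,3)·C(0,0) = 1·1·1 = 1
Total favorable: 1
Total paths: 4^3 = 64
P = 1/64 = 1/64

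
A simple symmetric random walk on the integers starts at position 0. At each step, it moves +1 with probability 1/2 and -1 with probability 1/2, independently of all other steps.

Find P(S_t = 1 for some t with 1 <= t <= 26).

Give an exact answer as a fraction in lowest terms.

Count via complement. Let g(t,s) = #length-t paths at position s with S_1..S_t all ≠ 1.
g(t,s) = g(t-1,s-1) + g(t-1,s+1) for s ≠ 1; g(t,1) = 0.
t=0: g(0,0)=1
t=1: g(1,-1)=1
t=2: g(2,-2)=1 g(2,0)=1
t=3: g(3,-3)=1 g(3,-1)=2
t=4: g(4,-4)=1 g(4,-2)=3 g(4,0)=2
t=5: g(5,-5)=1 g(5,-3)=4 g(5,-1)=5
t=6: g(6,-6)=1 g(6,-4)=5 g(6,-2)=9 g(6,0)=5
t=7: g(7,-7)=1 g(7,-5)=6 g(7,-3)=14 g(7,-1)=14
t=8: g(8,-8)=1 g(8,-6)=7 g(8,-4)=20 g(8,-2)=28 g(8,0)=14
t=9: g(9,-9)=1 g(9,-7)=8 g(9,-5)=27 g(9,-3)=48 g(9,-1)=42
t=10: g(10,-10)=1 g(10,-8)=9 g(10,-6)=35 g(10,-4)=75 g(10,-2)=90 g(10,0)=42
t=11: g(11,-11)=1 g(11,-9)=10 g(11,-7)=44 g(11,-5)=110 g(11,-3)=165 g(11,-1)=132
t=12: g(12,-12)=1 g(12,-10)=11 g(12,-8)=54 g(12,-6)=154 g(12,-4)=275 g(12,-2)=297 g(12,0)=132
t=13: g(13,-13)=1 g(13,-11)=12 g(13,-9)=65 g(13,-7)=208 g(13,-5)=429 g(13,-3)=572 g(13,-1)=429
t=14: g(14,-14)=1 g(14,-12)=13 g(14,-10)=77 g(14,-8)=273 g(14,-6)=637 g(14,-4)=1001 g(14,-2)=1001 g(14,0)=429
t=15: g(15,-15)=1 g(15,-13)=14 g(15,-11)=90 g(15,-9)=350 g(15,-7)=910 g(15,-5)=1638 g(15,-3)=2002 g(15,-1)=1430
t=16: g(16,-16)=1 g(16,-14)=15 g(16,-12)=104 g(16,-10)=440 g(16,-8)=1260 g(16,-6)=2548 g(16,-4)=3640 g(16,-2)=3432 g(16,0)=1430
t=17: g(17,-17)=1 g(17,-15)=16 g(17,-13)=119 g(17,-11)=544 g(17,-9)=1700 g(17,-7)=3808 g(17,-5)=6188 g(17,-3)=7072 g(17,-1)=4862
t=18: g(18,-18)=1 g(18,-16)=17 g(18,-14)=135 g(18,-12)=663 g(18,-10)=2244 g(18,-8)=5508 g(18,-6)=9996 g(18,-4)=13260 g(18,-2)=11934 g(18,0)=4862
t=19: g(19,-19)=1 g(19,-17)=18 g(19,-15)=152 g(19,-13)=798 g(19,-11)=2907 g(19,-9)=7752 g(19,-7)=15504 g(19,-5)=23256 g(19,-3)=25194 g(19,-1)=16796
t=20: g(20,-20)=1 g(20,-18)=19 g(20,-16)=170 g(20,-14)=950 g(20,-12)=3705 g(20,-10)=10659 g(20,-8)=23256 g(20,-6)=38760 g(20,-4)=48450 g(20,-2)=41990 g(20,0)=16796
t=21: g(21,-21)=1 g(21,-19)=20 g(21,-17)=189 g(21,-15)=1120 g(21,-13)=4655 g(21,-11)=14364 g(21,-9)=33915 g(21,-7)=62016 g(21,-5)=87210 g(21,-3)=90440 g(21,-1)=58786
t=22: g(22,-22)=1 g(22,-20)=21 g(22,-18)=209 g(22,-16)=1309 g(22,-14)=5775 g(22,-12)=19019 g(22,-10)=48279 g(22,-8)=95931 g(22,-6)=149226 g(22,-4)=177650 g(22,-2)=149226 g(22,0)=58786
t=23: g(23,-23)=1 g(23,-21)=22 g(23,-19)=230 g(23,-17)=1518 g(23,-15)=7084 g(23,-13)=24794 g(23,-11)=67298 g(23,-9)=144210 g(23,-7)=245157 g(23,-5)=326876 g(23,-3)=326876 g(23,-1)=208012
t=24: g(24,-24)=1 g(24,-22)=23 g(24,-20)=252 g(24,-18)=1748 g(24,-16)=8602 g(24,-14)=31878 g(24,-12)=92092 g(24,-10)=211508 g(24,-8)=389367 g(24,-6)=572033 g(24,-4)=653752 g(24,-2)=534888 g(24,0)=208012
t=25: g(25,-25)=1 g(25,-23)=24 g(25,-21)=275 g(25,-19)=2000 g(25,-17)=10350 g(25,-15)=40480 g(25,-13)=123970 g(25,-11)=303600 g(25,-9)=600875 g(25,-7)=961400 g(25,-5)=1225785 g(25,-3)=1188640 g(25,-1)=742900
t=26: g(26,-26)=1 g(26,-24)=25 g(26,-22)=299 g(26,-20)=2275 g(26,-18)=12350 g(26,-16)=50830 g(26,-14)=164450 g(26,-12)=427570 g(26,-10)=904475 g(26,-8)=1562275 g(26,-6)=2187185 g(26,-4)=2414425 g(26,-2)=1931540 g(26,0)=742900
Paths never hitting 1: Σ_s g(26,s) = 10400600
Paths hitting 1: 2^26 - 10400600 = 56708264
P = 56708264/67108864 = 7088533/8388608

Answer: 7088533/8388608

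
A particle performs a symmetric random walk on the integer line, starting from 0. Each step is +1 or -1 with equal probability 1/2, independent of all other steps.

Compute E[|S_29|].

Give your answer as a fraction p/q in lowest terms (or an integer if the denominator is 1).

Answer: 145422675/33554432

Derivation:
S_29 takes values m ≡ 1 (mod 2) with |m| ≤ 29; P(S_29=m) = C(29,(29+m)/2)/2^29.
Total paths: 2^29 = 536870912
Distribution: P(S=-29)=1/536870912, P(S=-27)=29/536870912, P(S=-25)=406/536870912, P(S=-23)=3654/536870912, P(S=-21)=23751/536870912, P(S=-19)=118755/536870912, P(S=-17)=475020/536870912, P(S=-15)=1560780/536870912, P(S=-13)=4292145/536870912, P(S=-11)=10015005/536870912, P(S=-9)=20030010/536870912, P(S=-7)=34597290/536870912, P(S=-5)=51895935/536870912, P(S=-3)=67863915/536870912, P(S=-1)=77558760/536870912, P(S=1)=77558760/536870912, P(S=3)=67863915/536870912, P(S=5)=51895935/536870912, P(S=7)=34597290/536870912, P(S=9)=20030010/536870912, P(S=11)=10015005/536870912, P(S=13)=4292145/536870912, P(S=15)=1560780/536870912, P(S=17)=475020/536870912, P(S=19)=118755/536870912, P(S=21)=23751/536870912, P(S=23)=3654/536870912, P(S=25)=406/536870912, P(S=27)=29/536870912, P(S=29)=1/536870912
E[|S_29|] = Σ_m |m|·P(S_29=m) = 2326762800/536870912 = 145422675/33554432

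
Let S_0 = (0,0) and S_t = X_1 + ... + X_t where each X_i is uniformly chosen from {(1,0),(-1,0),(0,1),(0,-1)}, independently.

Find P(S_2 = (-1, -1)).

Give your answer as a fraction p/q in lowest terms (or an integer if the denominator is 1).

Answer: 1/8

Derivation:
Let h be the number of horizontal steps (so 2-h are vertical). To end at (-1,-1) need (h-1)/2 right-steps and ((2-h)-1)/2 up-steps.
Sum over h with 1 ≤ h ≤ 1, h ≡ 1 (mod 2), 2-h ≡ 1 (mod 2):
h=1: C(2,1)·C(1,0)·C(1,0) = 2·1·1 = 2
Total favorable: 2
Total paths: 4^2 = 16
P = 2/16 = 1/8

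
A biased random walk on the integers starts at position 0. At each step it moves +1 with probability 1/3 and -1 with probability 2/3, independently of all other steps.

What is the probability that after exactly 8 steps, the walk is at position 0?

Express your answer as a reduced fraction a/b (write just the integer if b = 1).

To be at 0 after 8 steps: need exactly 4 steps of +1 and 4 of -1.
Number of such sequences: C(8,4) = 70
Each has probability (1/3)^4 · (2/3)^4 = 16/6561
P = 70 · 16/6561 = 1120/6561

Answer: 1120/6561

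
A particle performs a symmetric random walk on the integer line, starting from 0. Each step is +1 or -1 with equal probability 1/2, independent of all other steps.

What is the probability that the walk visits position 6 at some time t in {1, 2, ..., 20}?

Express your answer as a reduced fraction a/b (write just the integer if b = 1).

Count via complement. Let g(t,s) = #length-t paths at position s with S_1..S_t all ≠ 6.
g(t,s) = g(t-1,s-1) + g(t-1,s+1) for s ≠ 6; g(t,6) = 0.
t=0: g(0,0)=1
t=1: g(1,-1)=1 g(1,1)=1
t=2: g(2,-2)=1 g(2,0)=2 g(2,2)=1
t=3: g(3,-3)=1 g(3,-1)=3 g(3,1)=3 g(3,3)=1
t=4: g(4,-4)=1 g(4,-2)=4 g(4,0)=6 g(4,2)=4 g(4,4)=1
t=5: g(5,-5)=1 g(5,-3)=5 g(5,-1)=10 g(5,1)=10 g(5,3)=5 g(5,5)=1
t=6: g(6,-6)=1 g(6,-4)=6 g(6,-2)=15 g(6,0)=20 g(6,2)=15 g(6,4)=6
t=7: g(7,-7)=1 g(7,-5)=7 g(7,-3)=21 g(7,-1)=35 g(7,1)=35 g(7,3)=21 g(7,5)=6
t=8: g(8,-8)=1 g(8,-6)=8 g(8,-4)=28 g(8,-2)=56 g(8,0)=70 g(8,2)=56 g(8,4)=27
t=9: g(9,-9)=1 g(9,-7)=9 g(9,-5)=36 g(9,-3)=84 g(9,-1)=126 g(9,1)=126 g(9,3)=83 g(9,5)=27
t=10: g(10,-10)=1 g(10,-8)=10 g(10,-6)=45 g(10,-4)=120 g(10,-2)=210 g(10,0)=252 g(10,2)=209 g(10,4)=110
t=11: g(11,-11)=1 g(11,-9)=11 g(11,-7)=55 g(11,-5)=165 g(11,-3)=330 g(11,-1)=462 g(11,1)=461 g(11,3)=319 g(11,5)=110
t=12: g(12,-12)=1 g(12,-10)=12 g(12,-8)=66 g(12,-6)=220 g(12,-4)=495 g(12,-2)=792 g(12,0)=923 g(12,2)=780 g(12,4)=429
t=13: g(13,-13)=1 g(13,-11)=13 g(13,-9)=78 g(13,-7)=286 g(13,-5)=715 g(13,-3)=1287 g(13,-1)=1715 g(13,1)=1703 g(13,3)=1209 g(13,5)=429
t=14: g(14,-14)=1 g(14,-12)=14 g(14,-10)=91 g(14,-8)=364 g(14,-6)=1001 g(14,-4)=2002 g(14,-2)=3002 g(14,0)=3418 g(14,2)=2912 g(14,4)=1638
t=15: g(15,-15)=1 g(15,-13)=15 g(15,-11)=105 g(15,-9)=455 g(15,-7)=1365 g(15,-5)=3003 g(15,-3)=5004 g(15,-1)=6420 g(15,1)=6330 g(15,3)=4550 g(15,5)=1638
t=16: g(16,-16)=1 g(16,-14)=16 g(16,-12)=120 g(16,-10)=560 g(16,-8)=1820 g(16,-6)=4368 g(16,-4)=8007 g(16,-2)=11424 g(16,0)=12750 g(16,2)=10880 g(16,4)=6188
t=17: g(17,-17)=1 g(17,-15)=17 g(17,-13)=136 g(17,-11)=680 g(17,-9)=2380 g(17,-7)=6188 g(17,-5)=12375 g(17,-3)=19431 g(17,-1)=24174 g(17,1)=23630 g(17,3)=17068 g(17,5)=6188
t=18: g(18,-18)=1 g(18,-16)=18 g(18,-14)=153 g(18,-12)=816 g(18,-10)=3060 g(18,-8)=8568 g(18,-6)=18563 g(18,-4)=31806 g(18,-2)=43605 g(18,0)=47804 g(18,2)=40698 g(18,4)=23256
t=19: g(19,-19)=1 g(19,-17)=19 g(19,-15)=171 g(19,-13)=969 g(19,-11)=3876 g(19,-9)=11628 g(19,-7)=27131 g(19,-5)=50369 g(19,-3)=75411 g(19,-1)=91409 g(19,1)=88502 g(19,3)=63954 g(19,5)=23256
t=20: g(20,-20)=1 g(20,-18)=20 g(20,-16)=190 g(20,-14)=1140 g(20,-12)=4845 g(20,-10)=15504 g(20,-8)=38759 g(20,-6)=77500 g(20,-4)=125780 g(20,-2)=166820 g(20,0)=179911 g(20,2)=152456 g(20,4)=87210
Paths never hitting 6: Σ_s g(20,s) = 850136
Paths hitting 6: 2^20 - 850136 = 198440
P = 198440/1048576 = 24805/131072

Answer: 24805/131072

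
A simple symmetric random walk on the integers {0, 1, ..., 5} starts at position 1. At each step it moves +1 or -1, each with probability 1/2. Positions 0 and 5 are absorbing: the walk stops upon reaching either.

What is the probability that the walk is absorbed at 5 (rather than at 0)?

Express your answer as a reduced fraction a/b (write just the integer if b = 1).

Symmetric walk (p = 1/2): the harmonic-function argument gives P(hit 5 before 0 | start at 1) = a/N.
P = 1/5 = 1/5

Answer: 1/5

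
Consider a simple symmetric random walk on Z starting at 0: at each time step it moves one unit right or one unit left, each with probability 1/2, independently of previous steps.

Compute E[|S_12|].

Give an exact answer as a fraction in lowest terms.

S_12 takes values m ≡ 0 (mod 2) with |m| ≤ 12; P(S_12=m) = C(12,(12+m)/2)/2^12.
Total paths: 2^12 = 4096
Distribution: P(S=-12)=1/4096, P(S=-10)=12/4096, P(S=-8)=66/4096, P(S=-6)=220/4096, P(S=-4)=495/4096, P(S=-2)=792/4096, P(S=0)=924/4096, P(S=2)=792/4096, P(S=4)=495/4096, P(S=6)=220/4096, P(S=8)=66/4096, P(S=10)=12/4096, P(S=12)=1/4096
E[|S_12|] = Σ_m |m|·P(S_12=m) = 11088/4096 = 693/256

Answer: 693/256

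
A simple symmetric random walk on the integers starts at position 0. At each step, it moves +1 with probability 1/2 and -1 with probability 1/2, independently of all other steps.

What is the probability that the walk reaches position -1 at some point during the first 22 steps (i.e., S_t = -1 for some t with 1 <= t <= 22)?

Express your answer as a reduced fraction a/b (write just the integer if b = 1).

Count via complement. Let g(t,s) = #length-t paths at position s with S_1..S_t all ≠ -1.
g(t,s) = g(t-1,s-1) + g(t-1,s+1) for s ≠ -1; g(t,-1) = 0.
t=0: g(0,0)=1
t=1: g(1,1)=1
t=2: g(2,0)=1 g(2,2)=1
t=3: g(3,1)=2 g(3,3)=1
t=4: g(4,0)=2 g(4,2)=3 g(4,4)=1
t=5: g(5,1)=5 g(5,3)=4 g(5,5)=1
t=6: g(6,0)=5 g(6,2)=9 g(6,4)=5 g(6,6)=1
t=7: g(7,1)=14 g(7,3)=14 g(7,5)=6 g(7,7)=1
t=8: g(8,0)=14 g(8,2)=28 g(8,4)=20 g(8,6)=7 g(8,8)=1
t=9: g(9,1)=42 g(9,3)=48 g(9,5)=27 g(9,7)=8 g(9,9)=1
t=10: g(10,0)=42 g(10,2)=90 g(10,4)=75 g(10,6)=35 g(10,8)=9 g(10,10)=1
t=11: g(11,1)=132 g(11,3)=165 g(11,5)=110 g(11,7)=44 g(11,9)=10 g(11,11)=1
t=12: g(12,0)=132 g(12,2)=297 g(12,4)=275 g(12,6)=154 g(12,8)=54 g(12,10)=11 g(12,12)=1
t=13: g(13,1)=429 g(13,3)=572 g(13,5)=429 g(13,7)=208 g(13,9)=65 g(13,11)=12 g(13,13)=1
t=14: g(14,0)=429 g(14,2)=1001 g(14,4)=1001 g(14,6)=637 g(14,8)=273 g(14,10)=77 g(14,12)=13 g(14,14)=1
t=15: g(15,1)=1430 g(15,3)=2002 g(15,5)=1638 g(15,7)=910 g(15,9)=350 g(15,11)=90 g(15,13)=14 g(15,15)=1
t=16: g(16,0)=1430 g(16,2)=3432 g(16,4)=3640 g(16,6)=2548 g(16,8)=1260 g(16,10)=440 g(16,12)=104 g(16,14)=15 g(16,16)=1
t=17: g(17,1)=4862 g(17,3)=7072 g(17,5)=6188 g(17,7)=3808 g(17,9)=1700 g(17,11)=544 g(17,13)=119 g(17,15)=16 g(17,17)=1
t=18: g(18,0)=4862 g(18,2)=11934 g(18,4)=13260 g(18,6)=9996 g(18,8)=5508 g(18,10)=2244 g(18,12)=663 g(18,14)=135 g(18,16)=17 g(18,18)=1
t=19: g(19,1)=16796 g(19,3)=25194 g(19,5)=23256 g(19,7)=15504 g(19,9)=7752 g(19,11)=2907 g(19,13)=798 g(19,15)=152 g(19,17)=18 g(19,19)=1
t=20: g(20,0)=16796 g(20,2)=41990 g(20,4)=48450 g(20,6)=38760 g(20,8)=23256 g(20,10)=10659 g(20,12)=3705 g(20,14)=950 g(20,16)=170 g(20,18)=19 g(20,20)=1
t=21: g(21,1)=58786 g(21,3)=90440 g(21,5)=87210 g(21,7)=62016 g(21,9)=33915 g(21,11)=14364 g(21,13)=4655 g(21,15)=1120 g(21,17)=189 g(21,19)=20 g(21,21)=1
t=22: g(22,0)=58786 g(22,2)=149226 g(22,4)=177650 g(22,6)=149226 g(22,8)=95931 g(22,10)=48279 g(22,12)=19019 g(22,14)=5775 g(22,16)=1309 g(22,18)=209 g(22,20)=21 g(22,22)=1
Paths never hitting -1: Σ_s g(22,s) = 705432
Paths hitting -1: 2^22 - 705432 = 3488872
P = 3488872/4194304 = 436109/524288

Answer: 436109/524288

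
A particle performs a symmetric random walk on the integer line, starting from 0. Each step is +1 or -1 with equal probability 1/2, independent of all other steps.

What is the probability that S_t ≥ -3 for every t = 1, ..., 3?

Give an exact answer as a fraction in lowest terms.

Let f(t,s) = #length-t paths at position s with S_1..S_t all ≥ -3.
f(t,s) = f(t-1,s-1) + f(t-1,s+1) for s ≥ -3; f(t,s) = 0 for s < -3.
t=0: f(0,0)=1
t=1: f(1,-1)=1 f(1,1)=1
t=2: f(2,-2)=1 f(2,0)=2 f(2,2)=1
t=3: f(3,-3)=1 f(3,-1)=3 f(3,1)=3 f(3,3)=1
Σ_s f(3,s) = 8
P = 8/8 = 1

Answer: 1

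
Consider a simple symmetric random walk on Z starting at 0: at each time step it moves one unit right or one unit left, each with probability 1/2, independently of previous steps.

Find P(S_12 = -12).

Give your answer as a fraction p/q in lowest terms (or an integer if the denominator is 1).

To reach position -12 after 12 steps: need 0 steps of +1 and 12 of -1.
Favorable paths: C(12,0) = 1
Total paths: 2^12 = 4096
P = 1/4096 = 1/4096

Answer: 1/4096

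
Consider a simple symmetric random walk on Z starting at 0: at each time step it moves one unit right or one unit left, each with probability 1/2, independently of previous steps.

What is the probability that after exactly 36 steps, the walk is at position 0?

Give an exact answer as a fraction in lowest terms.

Answer: 2268783825/17179869184

Derivation:
To return to 0 after 36 steps: need exactly 18 steps of +1 and 18 of -1.
Favorable paths: C(36,18) = 9075135300
Total paths: 2^36 = 68719476736
P = 9075135300/68719476736 = 2268783825/17179869184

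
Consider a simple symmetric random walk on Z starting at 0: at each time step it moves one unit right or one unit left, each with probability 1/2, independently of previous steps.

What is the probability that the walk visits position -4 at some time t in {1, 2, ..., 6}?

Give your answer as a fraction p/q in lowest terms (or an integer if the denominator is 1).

Count via complement. Let g(t,s) = #length-t paths at position s with S_1..S_t all ≠ -4.
g(t,s) = g(t-1,s-1) + g(t-1,s+1) for s ≠ -4; g(t,-4) = 0.
t=0: g(0,0)=1
t=1: g(1,-1)=1 g(1,1)=1
t=2: g(2,-2)=1 g(2,0)=2 g(2,2)=1
t=3: g(3,-3)=1 g(3,-1)=3 g(3,1)=3 g(3,3)=1
t=4: g(4,-2)=4 g(4,0)=6 g(4,2)=4 g(4,4)=1
t=5: g(5,-3)=4 g(5,-1)=10 g(5,1)=10 g(5,3)=5 g(5,5)=1
t=6: g(6,-2)=14 g(6,0)=20 g(6,2)=15 g(6,4)=6 g(6,6)=1
Paths never hitting -4: Σ_s g(6,s) = 56
Paths hitting -4: 2^6 - 56 = 8
P = 8/64 = 1/8

Answer: 1/8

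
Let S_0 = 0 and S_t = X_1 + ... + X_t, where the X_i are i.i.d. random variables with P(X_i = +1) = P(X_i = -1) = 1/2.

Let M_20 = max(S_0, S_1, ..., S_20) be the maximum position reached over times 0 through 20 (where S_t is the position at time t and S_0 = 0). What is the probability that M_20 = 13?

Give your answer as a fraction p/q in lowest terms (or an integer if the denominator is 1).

Answer: 285/262144

Derivation:
Let M_20 = max(S_0,...,S_20). Use the reflection principle: for j ≥ 1, #{paths with M_20 ≥ j} = #{S_20 ≥ j} + #{S_20 ≥ j+1}.
By reflection, #{M_20 ≥ 13} = #{S_20 ≥ 13} + #{S_20 ≥ 14} = 1351 + 1351 = 2702.
#{M_20 ≥ 14} = #{S_20 ≥ 14} + #{S_20 ≥ 15} = 1351 + 211 = 1562.
#{M_20 = 13} = 2702 - 1562 = 1140.
P(M_20 = 13) = 1140/1048576 = 285/262144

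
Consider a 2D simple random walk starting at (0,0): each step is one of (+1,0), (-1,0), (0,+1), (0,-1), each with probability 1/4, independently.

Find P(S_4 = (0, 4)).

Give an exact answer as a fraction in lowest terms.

Answer: 1/256

Derivation:
Let h be the number of horizontal steps (so 4-h are vertical). To end at (0,4) need (h+0)/2 right-steps and ((4-h)+4)/2 up-steps.
Sum over h with 0 ≤ h ≤ 0, h ≡ 0 (mod 2), 4-h ≡ 0 (mod 2):
h=0: C(4,0)·C(0,0)·C(4,4) = 1·1·1 = 1
Total favorable: 1
Total paths: 4^4 = 256
P = 1/256 = 1/256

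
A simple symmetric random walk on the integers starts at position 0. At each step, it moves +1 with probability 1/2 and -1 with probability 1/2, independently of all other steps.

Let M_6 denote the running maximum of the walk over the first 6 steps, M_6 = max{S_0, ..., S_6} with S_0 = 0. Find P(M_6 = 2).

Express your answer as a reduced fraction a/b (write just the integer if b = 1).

Answer: 15/64

Derivation:
Let M_6 = max(S_0,...,S_6). Use the reflection principle: for j ≥ 1, #{paths with M_6 ≥ j} = #{S_6 ≥ j} + #{S_6 ≥ j+1}.
By reflection, #{M_6 ≥ 2} = #{S_6 ≥ 2} + #{S_6 ≥ 3} = 22 + 7 = 29.
#{M_6 ≥ 3} = #{S_6 ≥ 3} + #{S_6 ≥ 4} = 7 + 7 = 14.
#{M_6 = 2} = 29 - 14 = 15.
P(M_6 = 2) = 15/64 = 15/64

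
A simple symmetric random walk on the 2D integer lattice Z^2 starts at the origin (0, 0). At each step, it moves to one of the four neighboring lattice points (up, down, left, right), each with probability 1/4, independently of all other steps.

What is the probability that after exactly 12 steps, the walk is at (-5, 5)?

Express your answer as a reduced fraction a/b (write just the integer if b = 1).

Let h be the number of horizontal steps (so 12-h are vertical). To end at (-5,5) need (h-5)/2 right-steps and ((12-h)+5)/2 up-steps.
Sum over h with 5 ≤ h ≤ 7, h ≡ 1 (mod 2), 12-h ≡ 1 (mod 2):
h=5: C(12,5)·C(5,0)·C(7,6) = 792·1·7 = 5544
h=7: C(12,7)·C(7,1)·C(5,5) = 792·7·1 = 5544
Total favorable: 11088
Total paths: 4^12 = 16777216
P = 11088/16777216 = 693/1048576

Answer: 693/1048576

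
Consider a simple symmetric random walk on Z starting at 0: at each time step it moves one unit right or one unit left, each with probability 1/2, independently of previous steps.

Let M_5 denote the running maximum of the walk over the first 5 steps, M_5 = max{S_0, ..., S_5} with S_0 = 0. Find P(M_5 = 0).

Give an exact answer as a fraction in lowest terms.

Let M_5 = max(S_0,...,S_5). Use the reflection principle: for j ≥ 1, #{paths with M_5 ≥ j} = #{S_5 ≥ j} + #{S_5 ≥ j+1}.
P(M_5 ≥ 0) = 1 since S_0 = 0, so #{M_5 ≥ 0} = 32.
#{M_5 ≥ 1} = #{S_5 ≥ 1} + #{S_5 ≥ 2} = 16 + 6 = 22.
#{M_5 = 0} = 32 - 22 = 10.
P(M_5 = 0) = 10/32 = 5/16

Answer: 5/16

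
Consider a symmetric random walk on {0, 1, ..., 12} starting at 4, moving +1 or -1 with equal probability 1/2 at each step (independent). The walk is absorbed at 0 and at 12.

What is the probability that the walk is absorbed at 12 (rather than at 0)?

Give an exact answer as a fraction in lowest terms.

Symmetric walk (p = 1/2): the harmonic-function argument gives P(hit 12 before 0 | start at 4) = a/N.
P = 4/12 = 1/3

Answer: 1/3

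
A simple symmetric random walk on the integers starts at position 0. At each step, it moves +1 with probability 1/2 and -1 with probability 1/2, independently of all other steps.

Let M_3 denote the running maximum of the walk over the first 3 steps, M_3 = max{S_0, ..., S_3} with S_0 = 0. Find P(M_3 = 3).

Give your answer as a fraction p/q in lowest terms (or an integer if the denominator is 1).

Let M_3 = max(S_0,...,S_3). Use the reflection principle: for j ≥ 1, #{paths with M_3 ≥ j} = #{S_3 ≥ j} + #{S_3 ≥ j+1}.
By reflection, #{M_3 ≥ 3} = #{S_3 ≥ 3} + #{S_3 ≥ 4} = 1 + 0 = 1.
#{M_3 ≥ 4} = #{S_3 ≥ 4} + #{S_3 ≥ 5} = 0 + 0 = 0.
#{M_3 = 3} = 1 - 0 = 1.
P(M_3 = 3) = 1/8 = 1/8

Answer: 1/8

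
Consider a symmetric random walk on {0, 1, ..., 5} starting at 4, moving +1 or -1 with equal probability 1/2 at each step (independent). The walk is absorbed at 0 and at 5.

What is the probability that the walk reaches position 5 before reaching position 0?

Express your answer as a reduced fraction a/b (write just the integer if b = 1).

Answer: 4/5

Derivation:
Symmetric walk (p = 1/2): the harmonic-function argument gives P(hit 5 before 0 | start at 4) = a/N.
P = 4/5 = 4/5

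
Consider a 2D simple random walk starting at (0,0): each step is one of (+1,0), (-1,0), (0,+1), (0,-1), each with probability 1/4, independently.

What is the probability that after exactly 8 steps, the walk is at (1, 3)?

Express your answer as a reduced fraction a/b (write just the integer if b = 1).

Answer: 49/2048

Derivation:
Let h be the number of horizontal steps (so 8-h are vertical). To end at (1,3) need (h+1)/2 right-steps and ((8-h)+3)/2 up-steps.
Sum over h with 1 ≤ h ≤ 5, h ≡ 1 (mod 2), 8-h ≡ 1 (mod 2):
h=1: C(8,1)·C(1,1)·C(7,5) = 8·1·21 = 168
h=3: C(8,3)·C(3,2)·C(5,4) = 56·3·5 = 840
h=5: C(8,5)·C(5,3)·C(3,3) = 56·10·1 = 560
Total favorable: 1568
Total paths: 4^8 = 65536
P = 1568/65536 = 49/2048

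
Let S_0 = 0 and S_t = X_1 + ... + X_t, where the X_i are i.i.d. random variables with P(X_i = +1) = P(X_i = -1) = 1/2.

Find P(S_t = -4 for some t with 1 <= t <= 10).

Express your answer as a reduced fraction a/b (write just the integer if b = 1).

Count via complement. Let g(t,s) = #length-t paths at position s with S_1..S_t all ≠ -4.
g(t,s) = g(t-1,s-1) + g(t-1,s+1) for s ≠ -4; g(t,-4) = 0.
t=0: g(0,0)=1
t=1: g(1,-1)=1 g(1,1)=1
t=2: g(2,-2)=1 g(2,0)=2 g(2,2)=1
t=3: g(3,-3)=1 g(3,-1)=3 g(3,1)=3 g(3,3)=1
t=4: g(4,-2)=4 g(4,0)=6 g(4,2)=4 g(4,4)=1
t=5: g(5,-3)=4 g(5,-1)=10 g(5,1)=10 g(5,3)=5 g(5,5)=1
t=6: g(6,-2)=14 g(6,0)=20 g(6,2)=15 g(6,4)=6 g(6,6)=1
t=7: g(7,-3)=14 g(7,-1)=34 g(7,1)=35 g(7,3)=21 g(7,5)=7 g(7,7)=1
t=8: g(8,-2)=48 g(8,0)=69 g(8,2)=56 g(8,4)=28 g(8,6)=8 g(8,8)=1
t=9: g(9,-3)=48 g(9,-1)=117 g(9,1)=125 g(9,3)=84 g(9,5)=36 g(9,7)=9 g(9,9)=1
t=10: g(10,-2)=165 g(10,0)=242 g(10,2)=209 g(10,4)=120 g(10,6)=45 g(10,8)=10 g(10,10)=1
Paths never hitting -4: Σ_s g(10,s) = 792
Paths hitting -4: 2^10 - 792 = 232
P = 232/1024 = 29/128

Answer: 29/128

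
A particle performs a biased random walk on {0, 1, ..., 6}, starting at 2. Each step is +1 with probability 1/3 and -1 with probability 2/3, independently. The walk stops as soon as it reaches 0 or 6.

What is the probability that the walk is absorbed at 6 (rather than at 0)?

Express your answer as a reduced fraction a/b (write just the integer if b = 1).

Biased walk: p = 1/3, q = 2/3, r = q/p = 2
Gambler's ruin: P(hit 6 before 0 | start at 2) = (1 - r^a)/(1 - r^N)
r^2 = 4; r^6 = 64
P = (1 - 4) / (1 - 64) = -3 / -63 = 1/21

Answer: 1/21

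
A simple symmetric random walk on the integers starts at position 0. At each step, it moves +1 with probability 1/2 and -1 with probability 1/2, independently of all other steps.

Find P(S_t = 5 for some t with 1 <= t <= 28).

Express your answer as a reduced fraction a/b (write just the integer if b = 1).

Count via complement. Let g(t,s) = #length-t paths at position s with S_1..S_t all ≠ 5.
g(t,s) = g(t-1,s-1) + g(t-1,s+1) for s ≠ 5; g(t,5) = 0.
t=0: g(0,0)=1
t=1: g(1,-1)=1 g(1,1)=1
t=2: g(2,-2)=1 g(2,0)=2 g(2,2)=1
t=3: g(3,-3)=1 g(3,-1)=3 g(3,1)=3 g(3,3)=1
t=4: g(4,-4)=1 g(4,-2)=4 g(4,0)=6 g(4,2)=4 g(4,4)=1
t=5: g(5,-5)=1 g(5,-3)=5 g(5,-1)=10 g(5,1)=10 g(5,3)=5
t=6: g(6,-6)=1 g(6,-4)=6 g(6,-2)=15 g(6,0)=20 g(6,2)=15 g(6,4)=5
t=7: g(7,-7)=1 g(7,-5)=7 g(7,-3)=21 g(7,-1)=35 g(7,1)=35 g(7,3)=20
t=8: g(8,-8)=1 g(8,-6)=8 g(8,-4)=28 g(8,-2)=56 g(8,0)=70 g(8,2)=55 g(8,4)=20
t=9: g(9,-9)=1 g(9,-7)=9 g(9,-5)=36 g(9,-3)=84 g(9,-1)=126 g(9,1)=125 g(9,3)=75
t=10: g(10,-10)=1 g(10,-8)=10 g(10,-6)=45 g(10,-4)=120 g(10,-2)=210 g(10,0)=251 g(10,2)=200 g(10,4)=75
t=11: g(11,-11)=1 g(11,-9)=11 g(11,-7)=55 g(11,-5)=165 g(11,-3)=330 g(11,-1)=461 g(11,1)=451 g(11,3)=275
t=12: g(12,-12)=1 g(12,-10)=12 g(12,-8)=66 g(12,-6)=220 g(12,-4)=495 g(12,-2)=791 g(12,0)=912 g(12,2)=726 g(12,4)=275
t=13: g(13,-13)=1 g(13,-11)=13 g(13,-9)=78 g(13,-7)=286 g(13,-5)=715 g(13,-3)=1286 g(13,-1)=1703 g(13,1)=1638 g(13,3)=1001
t=14: g(14,-14)=1 g(14,-12)=14 g(14,-10)=91 g(14,-8)=364 g(14,-6)=1001 g(14,-4)=2001 g(14,-2)=2989 g(14,0)=3341 g(14,2)=2639 g(14,4)=1001
t=15: g(15,-15)=1 g(15,-13)=15 g(15,-11)=105 g(15,-9)=455 g(15,-7)=1365 g(15,-5)=3002 g(15,-3)=4990 g(15,-1)=6330 g(15,1)=5980 g(15,3)=3640
t=16: g(16,-16)=1 g(16,-14)=16 g(16,-12)=120 g(16,-10)=560 g(16,-8)=1820 g(16,-6)=4367 g(16,-4)=7992 g(16,-2)=11320 g(16,0)=12310 g(16,2)=9620 g(16,4)=3640
t=17: g(17,-17)=1 g(17,-15)=17 g(17,-13)=136 g(17,-11)=680 g(17,-9)=2380 g(17,-7)=6187 g(17,-5)=12359 g(17,-3)=19312 g(17,-1)=23630 g(17,1)=21930 g(17,3)=13260
t=18: g(18,-18)=1 g(18,-16)=18 g(18,-14)=153 g(18,-12)=816 g(18,-10)=3060 g(18,-8)=8567 g(18,-6)=18546 g(18,-4)=31671 g(18,-2)=42942 g(18,0)=45560 g(18,2)=35190 g(18,4)=13260
t=19: g(19,-19)=1 g(19,-17)=19 g(19,-15)=171 g(19,-13)=969 g(19,-11)=3876 g(19,-9)=11627 g(19,-7)=27113 g(19,-5)=50217 g(19,-3)=74613 g(19,-1)=88502 g(19,1)=80750 g(19,3)=48450
t=20: g(20,-20)=1 g(20,-18)=20 g(20,-16)=190 g(20,-14)=1140 g(20,-12)=4845 g(20,-10)=15503 g(20,-8)=38740 g(20,-6)=77330 g(20,-4)=124830 g(20,-2)=163115 g(20,0)=169252 g(20,2)=129200 g(20,4)=48450
t=21: g(21,-21)=1 g(21,-19)=21 g(21,-17)=210 g(21,-15)=1330 g(21,-13)=5985 g(21,-11)=20348 g(21,-9)=54243 g(21,-7)=116070 g(21,-5)=202160 g(21,-3)=287945 g(21,-1)=332367 g(21,1)=298452 g(21,3)=177650
t=22: g(22,-22)=1 g(22,-20)=22 g(22,-18)=231 g(22,-16)=1540 g(22,-14)=7315 g(22,-12)=26333 g(22,-10)=74591 g(22,-8)=170313 g(22,-6)=318230 g(22,-4)=490105 g(22,-2)=620312 g(22,0)=630819 g(22,2)=476102 g(22,4)=177650
t=23: g(23,-23)=1 g(23,-21)=23 g(23,-19)=253 g(23,-17)=1771 g(23,-15)=8855 g(23,-13)=33648 g(23,-11)=100924 g(23,-9)=244904 g(23,-7)=488543 g(23,-5)=808335 g(23,-3)=1110417 g(23,-1)=1251131 g(23,1)=1106921 g(23,3)=653752
t=24: g(24,-24)=1 g(24,-22)=24 g(24,-20)=276 g(24,-18)=2024 g(24,-16)=10626 g(24,-14)=42503 g(24,-12)=134572 g(24,-10)=345828 g(24,-8)=733447 g(24,-6)=1296878 g(24,-4)=1918752 g(24,-2)=2361548 g(24,0)=2358052 g(24,2)=1760673 g(24,4)=653752
t=25: g(25,-25)=1 g(25,-23)=25 g(25,-21)=300 g(25,-19)=2300 g(25,-17)=12650 g(25,-15)=53129 g(25,-13)=177075 g(25,-11)=480400 g(25,-9)=1079275 g(25,-7)=2030325 g(25,-5)=3215630 g(25,-3)=4280300 g(25,-1)=4719600 g(25,1)=4118725 g(25,3)=2414425
t=26: g(26,-26)=1 g(26,-24)=26 g(26,-22)=325 g(26,-20)=2600 g(26,-18)=14950 g(26,-16)=65779 g(26,-14)=230204 g(26,-12)=657475 g(26,-10)=1559675 g(26,-8)=3109600 g(26,-6)=5245955 g(26,-4)=7495930 g(26,-2)=8999900 g(26,0)=8838325 g(26,2)=6533150 g(26,4)=2414425
t=27: g(27,-27)=1 g(27,-25)=27 g(27,-23)=351 g(27,-21)=2925 g(27,-19)=17550 g(27,-17)=80729 g(27,-15)=295983 g(27,-13)=887679 g(27,-11)=2217150 g(27,-9)=4669275 g(27,-7)=8355555 g(27,-5)=12741885 g(27,-3)=16495830 g(27,-1)=17838225 g(27,1)=15371475 g(27,3)=8947575
t=28: g(28,-28)=1 g(28,-26)=28 g(28,-24)=378 g(28,-22)=3276 g(28,-20)=20475 g(28,-18)=98279 g(28,-16)=376712 g(28,-14)=1183662 g(28,-12)=3104829 g(28,-10)=6886425 g(28,-8)=13024830 g(28,-6)=21097440 g(28,-4)=29237715 g(28,-2)=34334055 g(28,0)=33209700 g(28,2)=24319050 g(28,4)=8947575
Paths never hitting 5: Σ_s g(28,s) = 175844430
Paths hitting 5: 2^28 - 175844430 = 92591026
P = 92591026/268435456 = 46295513/134217728

Answer: 46295513/134217728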